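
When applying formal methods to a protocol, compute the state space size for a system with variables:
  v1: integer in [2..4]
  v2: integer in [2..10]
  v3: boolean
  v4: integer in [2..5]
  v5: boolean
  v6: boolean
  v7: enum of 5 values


State space = product of domain sizes of all variables.
Domain sizes:
  v1 (integer in [2..4]): 3
  v2 (integer in [2..10]): 9
  v3 (boolean): 2
  v4 (integer in [2..5]): 4
  v5 (boolean): 2
  v6 (boolean): 2
  v7 (enum of 5 values): 5
Product = 3 * 9 * 2 * 4 * 2 * 2 * 5 = 4320

4320


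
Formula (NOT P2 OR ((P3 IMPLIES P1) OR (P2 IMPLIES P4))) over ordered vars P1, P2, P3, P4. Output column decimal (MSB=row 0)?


Formula: (NOT P2 OR ((P3 IMPLIES P1) OR (P2 IMPLIES P4))) over P1, P2, P3, P4 (16 rows)
Evaluate each row (bits = P1,P2,P3,P4, MSB first):
  row 0 [0000]: (NOT 0 OR ((0 IMPLIES 0) OR (0 IMPLIES 0))) -> 1
  row 1 [0001]: (NOT 0 OR ((0 IMPLIES 0) OR (0 IMPLIES 1))) -> 1
  row 2 [0010]: (NOT 0 OR ((1 IMPLIES 0) OR (0 IMPLIES 0))) -> 1
  row 3 [0011]: (NOT 0 OR ((1 IMPLIES 0) OR (0 IMPLIES 1))) -> 1
  row 4 [0100]: (NOT 1 OR ((0 IMPLIES 0) OR (1 IMPLIES 0))) -> 1
  row 5 [0101]: (NOT 1 OR ((0 IMPLIES 0) OR (1 IMPLIES 1))) -> 1
  row 6 [0110]: (NOT 1 OR ((1 IMPLIES 0) OR (1 IMPLIES 0))) -> 0
  row 7 [0111]: (NOT 1 OR ((1 IMPLIES 0) OR (1 IMPLIES 1))) -> 1
  row 8 [1000]: (NOT 0 OR ((0 IMPLIES 1) OR (0 IMPLIES 0))) -> 1
  row 9 [1001]: (NOT 0 OR ((0 IMPLIES 1) OR (0 IMPLIES 1))) -> 1
  row 10 [1010]: (NOT 0 OR ((1 IMPLIES 1) OR (0 IMPLIES 0))) -> 1
  row 11 [1011]: (NOT 0 OR ((1 IMPLIES 1) OR (0 IMPLIES 1))) -> 1
  row 12 [1100]: (NOT 1 OR ((0 IMPLIES 1) OR (1 IMPLIES 0))) -> 1
  row 13 [1101]: (NOT 1 OR ((0 IMPLIES 1) OR (1 IMPLIES 1))) -> 1
  row 14 [1110]: (NOT 1 OR ((1 IMPLIES 1) OR (1 IMPLIES 0))) -> 1
  row 15 [1111]: (NOT 1 OR ((1 IMPLIES 1) OR (1 IMPLIES 1))) -> 1
Full result column, 4 rows per line (P1,P2 fixed per line; P3,P4 runs 00..11 left to right):
  rows 0-3 [P1,P2=00]: 1111  = hex F
  rows 4-7 [P1,P2=01]: 1101  = hex D
  rows 8-11 [P1,P2=10]: 1111  = hex F
  rows 12-15 [P1,P2=11]: 1111  = hex F
Output column (row 0 .. row 15) = 1111110111111111
Output column grouped in 4s = 1111 1101 1111 1111 = 0xFDFF
Convert to decimal digit by digit (value = value*16 + digit):
  F -> 15
  15*16 + 13 (D) = 253
  253*16 + 15 (F) = 4063
  4063*16 + 15 (F) = 65023
Decimal = 65023

65023


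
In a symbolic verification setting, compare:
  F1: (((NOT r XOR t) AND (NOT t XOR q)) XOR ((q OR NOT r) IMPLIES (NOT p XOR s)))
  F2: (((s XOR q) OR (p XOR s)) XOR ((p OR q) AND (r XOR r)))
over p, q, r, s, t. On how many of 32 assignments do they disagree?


F1 = (((NOT r XOR t) AND (NOT t XOR q)) XOR ((q OR NOT r) IMPLIES (NOT p XOR s)))
F2 = (((s XOR q) OR (p XOR s)) XOR ((p OR q) AND (r XOR r)))
Evaluate both on each of 32 rows (bits = p,q,r,s,t):
  row 0 [00000]: F1=0 F2=0 -> 0
  row 1 [00001]: F1=1 F2=0 (differ) -> 1
  row 2 [00010]: F1=1 F2=1 -> 0
  row 3 [00011]: F1=0 F2=1 (differ) -> 1
  row 4 [00100]: F1=1 F2=0 (differ) -> 1
  row 5 [00101]: F1=1 F2=0 (differ) -> 1
  row 6 [00110]: F1=1 F2=1 -> 0
  row 7 [00111]: F1=1 F2=1 -> 0
  row 8 [01000]: F1=1 F2=1 -> 0
  row 9 [01001]: F1=1 F2=1 -> 0
  row 10 [01010]: F1=0 F2=1 (differ) -> 1
  row 11 [01011]: F1=0 F2=1 (differ) -> 1
  row 12 [01100]: F1=1 F2=1 -> 0
  row 13 [01101]: F1=0 F2=1 (differ) -> 1
  row 14 [01110]: F1=0 F2=1 (differ) -> 1
  row 15 [01111]: F1=1 F2=1 -> 0
  row 16 [10000]: F1=1 F2=1 -> 0
  row 17 [10001]: F1=0 F2=1 (differ) -> 1
  row 18 [10010]: F1=0 F2=1 (differ) -> 1
  row 19 [10011]: F1=1 F2=1 -> 0
  row 20 [10100]: F1=1 F2=1 -> 0
  row 21 [10101]: F1=1 F2=1 -> 0
  row 22 [10110]: F1=1 F2=1 -> 0
  row 23 [10111]: F1=1 F2=1 -> 0
  row 24 [11000]: F1=0 F2=1 (differ) -> 1
  row 25 [11001]: F1=0 F2=1 (differ) -> 1
  row 26 [11010]: F1=1 F2=0 (differ) -> 1
  row 27 [11011]: F1=1 F2=0 (differ) -> 1
  row 28 [11100]: F1=0 F2=1 (differ) -> 1
  row 29 [11101]: F1=1 F2=1 -> 0
  row 30 [11110]: F1=1 F2=0 (differ) -> 1
  row 31 [11111]: F1=0 F2=0 -> 0
Full result column, 8 rows per line (p,q fixed per line; r,s,t runs 000..111 left to right):
  rows 0-7 [p,q=00]: 01011100  (ones: 4)
  rows 8-15 [p,q=01]: 00110110  (ones: 4)
  rows 16-23 [p,q=10]: 01100000  (ones: 2)
  rows 24-31 [p,q=11]: 11111010  (ones: 6)
Disagreements = 4+4+2+6 = 16

16


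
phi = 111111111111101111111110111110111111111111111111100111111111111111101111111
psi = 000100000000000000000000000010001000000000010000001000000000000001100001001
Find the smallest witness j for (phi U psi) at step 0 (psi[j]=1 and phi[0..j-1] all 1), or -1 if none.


(phi U psi) at 0: need smallest j with psi[j]=1 and phi[i]=1 for all i in [0,j).
Scan from step 0:
  step 0: phi=1, psi=0 -> continue
  step 1: phi=1, psi=0 -> continue
  step 2: phi=1, psi=0 -> continue
  step 3: psi=1 and phi held for [0,3) -> witness found
Witness step = 3

3


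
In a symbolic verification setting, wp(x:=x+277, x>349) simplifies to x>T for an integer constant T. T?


Formula: wp(x:=E, P) = P[E/x] (substitute E for x in postcondition)
Step 1: Postcondition: x>349
Step 2: Substitute x+277 for x: x+277>349
Step 3: Solve for x: x > 349-277 = 72

72


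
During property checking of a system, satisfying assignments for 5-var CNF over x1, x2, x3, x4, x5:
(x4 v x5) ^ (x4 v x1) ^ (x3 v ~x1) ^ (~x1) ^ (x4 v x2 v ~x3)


CNF with 5 clauses over 5 vars (32 assignments).
An assignment satisfies CNF iff every clause has >=1 true literal.
Check each row (bits = x1,x2,x3,x4,x5; clause T/F shown):
  row 0 [00000]: clauses=FFTTT -> 0
  row 1 [00001]: clauses=TFTTT -> 0
  row 2 [00010]: clauses=TTTTT -> 1
  row 3 [00011]: clauses=TTTTT -> 1
  row 4 [00100]: clauses=FFTTF -> 0
  row 5 [00101]: clauses=TFTTF -> 0
  row 6 [00110]: clauses=TTTTT -> 1
  row 7 [00111]: clauses=TTTTT -> 1
  row 8 [01000]: clauses=FFTTT -> 0
  row 9 [01001]: clauses=TFTTT -> 0
  row 10 [01010]: clauses=TTTTT -> 1
  row 11 [01011]: clauses=TTTTT -> 1
  row 12 [01100]: clauses=FFTTT -> 0
  row 13 [01101]: clauses=TFTTT -> 0
  row 14 [01110]: clauses=TTTTT -> 1
  row 15 [01111]: clauses=TTTTT -> 1
  row 16 [10000]: clauses=FTFFT -> 0
  row 17 [10001]: clauses=TTFFT -> 0
  row 18 [10010]: clauses=TTFFT -> 0
  row 19 [10011]: clauses=TTFFT -> 0
  row 20 [10100]: clauses=FTTFF -> 0
  row 21 [10101]: clauses=TTTFF -> 0
  row 22 [10110]: clauses=TTTFT -> 0
  row 23 [10111]: clauses=TTTFT -> 0
  row 24 [11000]: clauses=FTFFT -> 0
  row 25 [11001]: clauses=TTFFT -> 0
  row 26 [11010]: clauses=TTFFT -> 0
  row 27 [11011]: clauses=TTFFT -> 0
  row 28 [11100]: clauses=FTTFT -> 0
  row 29 [11101]: clauses=TTTFT -> 0
  row 30 [11110]: clauses=TTTFT -> 0
  row 31 [11111]: clauses=TTTFT -> 0
Full result column, 8 rows per line (x1,x2 fixed per line; x3,x4,x5 runs 000..111 left to right):
  rows 0-7 [x1,x2=00]: 00110011  (ones: 4)
  rows 8-15 [x1,x2=01]: 00110011  (ones: 4)
  rows 16-23 [x1,x2=10]: 00000000  (ones: 0)
  rows 24-31 [x1,x2=11]: 00000000  (ones: 0)
Satisfying assignments = 4+4+0+0 = 8

8


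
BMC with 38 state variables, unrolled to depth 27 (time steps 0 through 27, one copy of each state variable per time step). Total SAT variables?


BMC unrolls to depth k, creating one copy of each state var for steps 0..k.
Step count = 27 + 1 = 28 (steps 0 through 27)
Vars per step = 38
Total = 38 * 28 = 1064

1064


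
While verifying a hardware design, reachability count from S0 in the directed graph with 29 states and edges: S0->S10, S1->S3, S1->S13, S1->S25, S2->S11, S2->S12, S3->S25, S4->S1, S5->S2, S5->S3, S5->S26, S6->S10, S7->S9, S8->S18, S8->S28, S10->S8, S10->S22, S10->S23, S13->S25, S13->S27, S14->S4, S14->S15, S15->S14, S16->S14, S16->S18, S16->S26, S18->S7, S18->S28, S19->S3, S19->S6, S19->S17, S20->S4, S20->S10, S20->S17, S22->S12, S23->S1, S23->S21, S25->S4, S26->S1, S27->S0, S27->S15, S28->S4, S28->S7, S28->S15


BFS from S0:
  layer 0: {S0}
  layer 1: {S10}
  layer 2: {S8, S22, S23}
  layer 3: {S1, S12, S18, S21, S28}
  layer 4: {S3, S4, S7, S13, S15, S25}
  layer 5: {S9, S14, S27}
Reachable set: {S0, S1, S3, S4, S7, S8, S9, S10, S12, S13, S14, S15, S18, S21, S22, S23, S25, S27, S28}
Count = 19

19


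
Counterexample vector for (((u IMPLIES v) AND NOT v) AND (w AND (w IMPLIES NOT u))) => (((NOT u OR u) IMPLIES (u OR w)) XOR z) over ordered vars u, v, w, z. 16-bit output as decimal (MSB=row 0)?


F1 = (((u IMPLIES v) AND NOT v) AND (w AND (w IMPLIES NOT u)))
F2 = (((NOT u OR u) IMPLIES (u OR w)) XOR z)
Counterexample to F1=>F2 is where F1=1 and F2=0.
Evaluate each row (bits = u,v,w,z, MSB first):
  row 0 [0000]: F1=0 F2=0 -> F1&~F2 -> 0
  row 1 [0001]: F1=0 F2=1 -> F1&~F2 -> 0
  row 2 [0010]: F1=1 F2=1 -> F1&~F2 -> 0
  row 3 [0011]: F1=1 F2=0 -> F1&~F2 -> 1
  row 4 [0100]: F1=0 F2=0 -> F1&~F2 -> 0
  row 5 [0101]: F1=0 F2=1 -> F1&~F2 -> 0
  row 6 [0110]: F1=0 F2=1 -> F1&~F2 -> 0
  row 7 [0111]: F1=0 F2=0 -> F1&~F2 -> 0
  row 8 [1000]: F1=0 F2=1 -> F1&~F2 -> 0
  row 9 [1001]: F1=0 F2=0 -> F1&~F2 -> 0
  row 10 [1010]: F1=0 F2=1 -> F1&~F2 -> 0
  row 11 [1011]: F1=0 F2=0 -> F1&~F2 -> 0
  row 12 [1100]: F1=0 F2=1 -> F1&~F2 -> 0
  row 13 [1101]: F1=0 F2=0 -> F1&~F2 -> 0
  row 14 [1110]: F1=0 F2=1 -> F1&~F2 -> 0
  row 15 [1111]: F1=0 F2=0 -> F1&~F2 -> 0
Full result column, 4 rows per line (u,v fixed per line; w,z runs 00..11 left to right):
  rows 0-3 [u,v=00]: 0001  = hex 1
  rows 4-7 [u,v=01]: 0000  = hex 0
  rows 8-11 [u,v=10]: 0000  = hex 0
  rows 12-15 [u,v=11]: 0000  = hex 0
Counterexample vector (row 0 .. row 15) = 0001000000000000
Output column grouped in 4s = 0001 0000 0000 0000 = 0x1000
Convert to decimal digit by digit (value = value*16 + digit):
  1 -> 1
  1*16 + 0 = 16
  16*16 + 0 = 256
  256*16 + 0 = 4096
Decimal = 4096

4096


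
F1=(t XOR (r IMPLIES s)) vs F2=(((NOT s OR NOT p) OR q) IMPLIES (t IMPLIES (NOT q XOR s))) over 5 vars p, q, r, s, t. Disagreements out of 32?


F1 = (t XOR (r IMPLIES s))
F2 = (((NOT s OR NOT p) OR q) IMPLIES (t IMPLIES (NOT q XOR s)))
Evaluate both on each of 32 rows (bits = p,q,r,s,t):
  row 0 [00000]: F1=1 F2=1 -> 0
  row 1 [00001]: F1=0 F2=1 (differ) -> 1
  row 2 [00010]: F1=1 F2=1 -> 0
  row 3 [00011]: F1=0 F2=0 -> 0
  row 4 [00100]: F1=0 F2=1 (differ) -> 1
  row 5 [00101]: F1=1 F2=1 -> 0
  row 6 [00110]: F1=1 F2=1 -> 0
  row 7 [00111]: F1=0 F2=0 -> 0
  row 8 [01000]: F1=1 F2=1 -> 0
  row 9 [01001]: F1=0 F2=0 -> 0
  row 10 [01010]: F1=1 F2=1 -> 0
  row 11 [01011]: F1=0 F2=1 (differ) -> 1
  row 12 [01100]: F1=0 F2=1 (differ) -> 1
  row 13 [01101]: F1=1 F2=0 (differ) -> 1
  row 14 [01110]: F1=1 F2=1 -> 0
  row 15 [01111]: F1=0 F2=1 (differ) -> 1
  row 16 [10000]: F1=1 F2=1 -> 0
  row 17 [10001]: F1=0 F2=1 (differ) -> 1
  row 18 [10010]: F1=1 F2=1 -> 0
  row 19 [10011]: F1=0 F2=1 (differ) -> 1
  row 20 [10100]: F1=0 F2=1 (differ) -> 1
  row 21 [10101]: F1=1 F2=1 -> 0
  row 22 [10110]: F1=1 F2=1 -> 0
  row 23 [10111]: F1=0 F2=1 (differ) -> 1
  row 24 [11000]: F1=1 F2=1 -> 0
  row 25 [11001]: F1=0 F2=0 -> 0
  row 26 [11010]: F1=1 F2=1 -> 0
  row 27 [11011]: F1=0 F2=1 (differ) -> 1
  row 28 [11100]: F1=0 F2=1 (differ) -> 1
  row 29 [11101]: F1=1 F2=0 (differ) -> 1
  row 30 [11110]: F1=1 F2=1 -> 0
  row 31 [11111]: F1=0 F2=1 (differ) -> 1
Full result column, 8 rows per line (p,q fixed per line; r,s,t runs 000..111 left to right):
  rows 0-7 [p,q=00]: 01001000  (ones: 2)
  rows 8-15 [p,q=01]: 00011101  (ones: 4)
  rows 16-23 [p,q=10]: 01011001  (ones: 4)
  rows 24-31 [p,q=11]: 00011101  (ones: 4)
Disagreements = 2+4+4+4 = 14

14


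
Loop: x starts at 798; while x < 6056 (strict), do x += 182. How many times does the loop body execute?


Step 1: x goes from 798 toward 6056 by 182; the body runs while x<6056, so iterations = ceil((bound-start)/step)
Step 2: Distance=5258
Step 3: ceil(5258/182)=29

29


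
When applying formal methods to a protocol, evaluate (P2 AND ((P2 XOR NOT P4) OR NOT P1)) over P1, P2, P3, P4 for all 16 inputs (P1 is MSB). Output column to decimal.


Formula: (P2 AND ((P2 XOR NOT P4) OR NOT P1)) over P1, P2, P3, P4 (16 rows)
Evaluate each row (bits = P1,P2,P3,P4, MSB first):
  row 0 [0000]: (0 AND ((0 XOR NOT 0) OR NOT 0)) -> 0
  row 1 [0001]: (0 AND ((0 XOR NOT 1) OR NOT 0)) -> 0
  row 2 [0010]: (0 AND ((0 XOR NOT 0) OR NOT 0)) -> 0
  row 3 [0011]: (0 AND ((0 XOR NOT 1) OR NOT 0)) -> 0
  row 4 [0100]: (1 AND ((1 XOR NOT 0) OR NOT 0)) -> 1
  row 5 [0101]: (1 AND ((1 XOR NOT 1) OR NOT 0)) -> 1
  row 6 [0110]: (1 AND ((1 XOR NOT 0) OR NOT 0)) -> 1
  row 7 [0111]: (1 AND ((1 XOR NOT 1) OR NOT 0)) -> 1
  row 8 [1000]: (0 AND ((0 XOR NOT 0) OR NOT 1)) -> 0
  row 9 [1001]: (0 AND ((0 XOR NOT 1) OR NOT 1)) -> 0
  row 10 [1010]: (0 AND ((0 XOR NOT 0) OR NOT 1)) -> 0
  row 11 [1011]: (0 AND ((0 XOR NOT 1) OR NOT 1)) -> 0
  row 12 [1100]: (1 AND ((1 XOR NOT 0) OR NOT 1)) -> 0
  row 13 [1101]: (1 AND ((1 XOR NOT 1) OR NOT 1)) -> 1
  row 14 [1110]: (1 AND ((1 XOR NOT 0) OR NOT 1)) -> 0
  row 15 [1111]: (1 AND ((1 XOR NOT 1) OR NOT 1)) -> 1
Full result column, 4 rows per line (P1,P2 fixed per line; P3,P4 runs 00..11 left to right):
  rows 0-3 [P1,P2=00]: 0000  = hex 0
  rows 4-7 [P1,P2=01]: 1111  = hex F
  rows 8-11 [P1,P2=10]: 0000  = hex 0
  rows 12-15 [P1,P2=11]: 0101  = hex 5
Output column (row 0 .. row 15) = 0000111100000101
Output column grouped in 4s = 0000 1111 0000 0101 = 0x0F05
Convert to decimal digit by digit (value = value*16 + digit):
  0 -> 0
  0*16 + 15 (F) = 15
  15*16 + 0 = 240
  240*16 + 5 = 3845
Decimal = 3845

3845


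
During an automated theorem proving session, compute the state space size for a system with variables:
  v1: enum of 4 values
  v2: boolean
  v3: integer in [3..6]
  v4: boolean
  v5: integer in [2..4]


State space = product of domain sizes of all variables.
Domain sizes:
  v1 (enum of 4 values): 4
  v2 (boolean): 2
  v3 (integer in [3..6]): 4
  v4 (boolean): 2
  v5 (integer in [2..4]): 3
Product = 4 * 2 * 4 * 2 * 3 = 192

192


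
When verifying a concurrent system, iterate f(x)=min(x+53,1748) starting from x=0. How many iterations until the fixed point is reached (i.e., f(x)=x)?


Step 1: x=0, cap=1748, increment=53
Step 2: x grows by 53 each step until capped at 1748; fixed point is x=1748
Step 3: iterations = ceil(1748/53) = 33

33


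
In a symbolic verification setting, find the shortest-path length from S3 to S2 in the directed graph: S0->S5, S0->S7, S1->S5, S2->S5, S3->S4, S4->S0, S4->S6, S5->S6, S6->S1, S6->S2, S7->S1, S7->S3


BFS layer-by-layer from S3:
  dist 0: {S3}
  dist 1: {S4}
  dist 2: {S0, S6}
  dist 3: {S1, S2, S5, S7}
  -> S2 reached at distance 3
Shortest path length = 3

3


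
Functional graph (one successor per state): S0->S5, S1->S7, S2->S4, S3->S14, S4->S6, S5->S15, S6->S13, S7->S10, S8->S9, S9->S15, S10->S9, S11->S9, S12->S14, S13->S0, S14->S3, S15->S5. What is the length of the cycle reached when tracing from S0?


Trace from S0 until a state repeats:
  S0 -> S5 -> S15 -> S5
S5 first seen at step 1, revisited at step 3.
Cycle length = 3 - 1 = 2

2


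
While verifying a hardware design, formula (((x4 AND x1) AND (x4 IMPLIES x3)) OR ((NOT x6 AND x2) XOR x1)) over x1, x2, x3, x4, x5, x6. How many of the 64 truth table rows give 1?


Formula: (((x4 AND x1) AND (x4 IMPLIES x3)) OR ((NOT x6 AND x2) XOR x1)) over 6 vars (64 rows)
Evaluate each row (x1, x2, x3, x4, x5, x6 as bits, MSB first):
  row 0 [000000]: (((0 AND 0) AND (0 IMPLIES 0)) OR ((NOT 0 AND 0) XOR 0)) -> 0
  row 1 [000001]: (((0 AND 0) AND (0 IMPLIES 0)) OR ((NOT 1 AND 0) XOR 0)) -> 0
  row 2 [000010]: (((0 AND 0) AND (0 IMPLIES 0)) OR ((NOT 0 AND 0) XOR 0)) -> 0
  row 3 [000011]: (((0 AND 0) AND (0 IMPLIES 0)) OR ((NOT 1 AND 0) XOR 0)) -> 0
  row 4 [000100]: (((1 AND 0) AND (1 IMPLIES 0)) OR ((NOT 0 AND 0) XOR 0)) -> 0
  (every remaining row is evaluated the same way; all 64 results are listed next)
Full result column, 8 rows per line (x1,x2,x3 fixed per line; x4,x5,x6 runs 000..111 left to right):
  rows 0-7 [x1,x2,x3=000]: 00000000  (ones: 0)
  rows 8-15 [x1,x2,x3=001]: 00000000  (ones: 0)
  rows 16-23 [x1,x2,x3=010]: 10101010  (ones: 4)
  rows 24-31 [x1,x2,x3=011]: 10101010  (ones: 4)
  rows 32-39 [x1,x2,x3=100]: 11111111  (ones: 8)
  rows 40-47 [x1,x2,x3=101]: 11111111  (ones: 8)
  rows 48-55 [x1,x2,x3=110]: 01010101  (ones: 4)
  rows 56-63 [x1,x2,x3=111]: 01011111  (ones: 6)
Count of 1-rows = 0+0+4+4+8+8+4+6 = 34

34


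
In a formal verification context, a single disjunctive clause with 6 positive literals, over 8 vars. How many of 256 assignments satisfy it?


Step 1: Total=2^8=256
Step 2: Unsat when all 6 false: 2^2=4
Step 3: Sat=256-4=252

252


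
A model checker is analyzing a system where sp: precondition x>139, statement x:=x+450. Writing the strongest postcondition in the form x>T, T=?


Formula: sp(P, x:=E) = exists old_x. (x = E[old_x/x]) AND P[old_x/x] (old_x is the value of x before the assignment; eliminate old_x by solving x = E[old_x/x] for old_x)
Step 1: Precondition P: x>139, i.e. old_x > 139
Step 2: Assignment gives x = old_x + 450, so old_x = x - 450
Step 3: Substitute into P: x - 450 > 139
Step 4: Simplify: x > 139+450 = 589

589


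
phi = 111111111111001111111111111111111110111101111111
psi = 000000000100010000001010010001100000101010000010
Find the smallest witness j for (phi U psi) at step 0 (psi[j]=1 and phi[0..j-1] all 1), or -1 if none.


(phi U psi) at 0: need smallest j with psi[j]=1 and phi[i]=1 for all i in [0,j).
Scan from step 0:
  step 0: phi=1, psi=0 -> continue
  step 1: phi=1, psi=0 -> continue
  step 2: phi=1, psi=0 -> continue
  step 3: phi=1, psi=0 -> continue
  step 9: psi=1 and phi held for [0,9) -> witness found
Witness step = 9

9


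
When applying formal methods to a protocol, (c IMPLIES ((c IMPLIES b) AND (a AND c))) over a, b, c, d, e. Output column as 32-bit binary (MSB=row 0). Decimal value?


Formula: (c IMPLIES ((c IMPLIES b) AND (a AND c))) over a, b, c, d, e (32 rows)
Evaluate each row (bits = a,b,c,d,e, MSB first):
  row 0 [00000]: (0 IMPLIES ((0 IMPLIES 0) AND (0 AND 0))) -> 1
  row 1 [00001]: (0 IMPLIES ((0 IMPLIES 0) AND (0 AND 0))) -> 1
  row 2 [00010]: (0 IMPLIES ((0 IMPLIES 0) AND (0 AND 0))) -> 1
  row 3 [00011]: (0 IMPLIES ((0 IMPLIES 0) AND (0 AND 0))) -> 1
  row 4 [00100]: (1 IMPLIES ((1 IMPLIES 0) AND (0 AND 1))) -> 0
  row 5 [00101]: (1 IMPLIES ((1 IMPLIES 0) AND (0 AND 1))) -> 0
  row 6 [00110]: (1 IMPLIES ((1 IMPLIES 0) AND (0 AND 1))) -> 0
  row 7 [00111]: (1 IMPLIES ((1 IMPLIES 0) AND (0 AND 1))) -> 0
  row 8 [01000]: (0 IMPLIES ((0 IMPLIES 1) AND (0 AND 0))) -> 1
  row 9 [01001]: (0 IMPLIES ((0 IMPLIES 1) AND (0 AND 0))) -> 1
  row 10 [01010]: (0 IMPLIES ((0 IMPLIES 1) AND (0 AND 0))) -> 1
  row 11 [01011]: (0 IMPLIES ((0 IMPLIES 1) AND (0 AND 0))) -> 1
  row 12 [01100]: (1 IMPLIES ((1 IMPLIES 1) AND (0 AND 1))) -> 0
  row 13 [01101]: (1 IMPLIES ((1 IMPLIES 1) AND (0 AND 1))) -> 0
  row 14 [01110]: (1 IMPLIES ((1 IMPLIES 1) AND (0 AND 1))) -> 0
  row 15 [01111]: (1 IMPLIES ((1 IMPLIES 1) AND (0 AND 1))) -> 0
  row 16 [10000]: (0 IMPLIES ((0 IMPLIES 0) AND (1 AND 0))) -> 1
  row 17 [10001]: (0 IMPLIES ((0 IMPLIES 0) AND (1 AND 0))) -> 1
  row 18 [10010]: (0 IMPLIES ((0 IMPLIES 0) AND (1 AND 0))) -> 1
  row 19 [10011]: (0 IMPLIES ((0 IMPLIES 0) AND (1 AND 0))) -> 1
  row 20 [10100]: (1 IMPLIES ((1 IMPLIES 0) AND (1 AND 1))) -> 0
  row 21 [10101]: (1 IMPLIES ((1 IMPLIES 0) AND (1 AND 1))) -> 0
  row 22 [10110]: (1 IMPLIES ((1 IMPLIES 0) AND (1 AND 1))) -> 0
  row 23 [10111]: (1 IMPLIES ((1 IMPLIES 0) AND (1 AND 1))) -> 0
  row 24 [11000]: (0 IMPLIES ((0 IMPLIES 1) AND (1 AND 0))) -> 1
  row 25 [11001]: (0 IMPLIES ((0 IMPLIES 1) AND (1 AND 0))) -> 1
  row 26 [11010]: (0 IMPLIES ((0 IMPLIES 1) AND (1 AND 0))) -> 1
  row 27 [11011]: (0 IMPLIES ((0 IMPLIES 1) AND (1 AND 0))) -> 1
  row 28 [11100]: (1 IMPLIES ((1 IMPLIES 1) AND (1 AND 1))) -> 1
  row 29 [11101]: (1 IMPLIES ((1 IMPLIES 1) AND (1 AND 1))) -> 1
  row 30 [11110]: (1 IMPLIES ((1 IMPLIES 1) AND (1 AND 1))) -> 1
  row 31 [11111]: (1 IMPLIES ((1 IMPLIES 1) AND (1 AND 1))) -> 1
Full result column, 4 rows per line (a,b,c fixed per line; d,e runs 00..11 left to right):
  rows 0-3 [a,b,c=000]: 1111  = hex F
  rows 4-7 [a,b,c=001]: 0000  = hex 0
  rows 8-11 [a,b,c=010]: 1111  = hex F
  rows 12-15 [a,b,c=011]: 0000  = hex 0
  rows 16-19 [a,b,c=100]: 1111  = hex F
  rows 20-23 [a,b,c=101]: 0000  = hex 0
  rows 24-27 [a,b,c=110]: 1111  = hex F
  rows 28-31 [a,b,c=111]: 1111  = hex F
Output column (row 0 .. row 31) = 11110000111100001111000011111111
Output column grouped in 4s = 1111 0000 1111 0000 1111 0000 1111 1111 = 0xF0F0F0FF
Convert to decimal digit by digit (value = value*16 + digit):
  F -> 15
  15*16 + 0 = 240
  240*16 + 15 (F) = 3855
  3855*16 + 0 = 61680
  61680*16 + 15 (F) = 986895
  986895*16 + 0 = 15790320
  15790320*16 + 15 (F) = 252645135
  252645135*16 + 15 (F) = 4042322175
Decimal = 4042322175

4042322175


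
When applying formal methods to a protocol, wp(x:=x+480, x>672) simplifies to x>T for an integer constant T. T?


Formula: wp(x:=E, P) = P[E/x] (substitute E for x in postcondition)
Step 1: Postcondition: x>672
Step 2: Substitute x+480 for x: x+480>672
Step 3: Solve for x: x > 672-480 = 192

192


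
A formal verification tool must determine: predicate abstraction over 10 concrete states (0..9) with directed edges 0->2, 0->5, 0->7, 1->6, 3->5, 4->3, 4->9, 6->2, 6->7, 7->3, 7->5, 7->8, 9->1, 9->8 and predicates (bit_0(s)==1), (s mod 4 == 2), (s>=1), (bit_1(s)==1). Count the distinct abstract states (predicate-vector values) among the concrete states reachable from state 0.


BFS from 0:
Concrete reachable: {0, 2, 3, 5, 7, 8}
Abstract via predicates (bit_0(s)==1), (s mod 4 == 2), (s>=1), (bit_1(s)==1):
  (0,0,0,0) <- {0}
  (0,0,1,0) <- {8}
  (0,1,1,1) <- {2}
  (1,0,1,0) <- {5}
  (1,0,1,1) <- {3, 7}
Distinct abstract states = 5

5


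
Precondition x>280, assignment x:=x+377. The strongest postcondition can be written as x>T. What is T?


Formula: sp(P, x:=E) = exists old_x. (x = E[old_x/x]) AND P[old_x/x] (old_x is the value of x before the assignment; eliminate old_x by solving x = E[old_x/x] for old_x)
Step 1: Precondition P: x>280, i.e. old_x > 280
Step 2: Assignment gives x = old_x + 377, so old_x = x - 377
Step 3: Substitute into P: x - 377 > 280
Step 4: Simplify: x > 280+377 = 657

657


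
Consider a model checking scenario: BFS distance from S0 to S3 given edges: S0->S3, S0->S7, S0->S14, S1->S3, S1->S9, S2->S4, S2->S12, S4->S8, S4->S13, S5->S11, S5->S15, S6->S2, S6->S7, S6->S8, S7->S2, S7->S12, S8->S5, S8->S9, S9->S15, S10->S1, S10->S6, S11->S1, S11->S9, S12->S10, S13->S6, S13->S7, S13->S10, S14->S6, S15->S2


BFS layer-by-layer from S0:
  dist 0: {S0}
  dist 1: {S3, S7, S14}
  -> S3 reached at distance 1
Shortest path length = 1

1


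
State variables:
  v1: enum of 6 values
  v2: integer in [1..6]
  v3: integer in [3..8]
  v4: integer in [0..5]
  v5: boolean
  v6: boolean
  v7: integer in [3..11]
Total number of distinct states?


State space = product of domain sizes of all variables.
Domain sizes:
  v1 (enum of 6 values): 6
  v2 (integer in [1..6]): 6
  v3 (integer in [3..8]): 6
  v4 (integer in [0..5]): 6
  v5 (boolean): 2
  v6 (boolean): 2
  v7 (integer in [3..11]): 9
Product = 6 * 6 * 6 * 6 * 2 * 2 * 9 = 46656

46656


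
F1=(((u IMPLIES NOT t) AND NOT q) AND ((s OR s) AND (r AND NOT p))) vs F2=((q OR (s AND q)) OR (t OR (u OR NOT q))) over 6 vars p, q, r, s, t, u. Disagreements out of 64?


F1 = (((u IMPLIES NOT t) AND NOT q) AND ((s OR s) AND (r AND NOT p)))
F2 = ((q OR (s AND q)) OR (t OR (u OR NOT q)))
Evaluate both on each of 64 rows (bits = p,q,r,s,t,u):
  row 0 [000000]: F1=0 F2=1 (differ) -> 1
  row 1 [000001]: F1=0 F2=1 (differ) -> 1
  row 2 [000010]: F1=0 F2=1 (differ) -> 1
  row 3 [000011]: F1=0 F2=1 (differ) -> 1
  row 4 [000100]: F1=0 F2=1 (differ) -> 1
  (every remaining row is evaluated the same way; all 64 results are listed next)
Full result column, 8 rows per line (p,q,r fixed per line; s,t,u runs 000..111 left to right):
  rows 0-7 [p,q,r=000]: 11111111  (ones: 8)
  rows 8-15 [p,q,r=001]: 11110001  (ones: 5)
  rows 16-23 [p,q,r=010]: 11111111  (ones: 8)
  rows 24-31 [p,q,r=011]: 11111111  (ones: 8)
  rows 32-39 [p,q,r=100]: 11111111  (ones: 8)
  rows 40-47 [p,q,r=101]: 11111111  (ones: 8)
  rows 48-55 [p,q,r=110]: 11111111  (ones: 8)
  rows 56-63 [p,q,r=111]: 11111111  (ones: 8)
Disagreements = 8+5+8+8+8+8+8+8 = 61

61


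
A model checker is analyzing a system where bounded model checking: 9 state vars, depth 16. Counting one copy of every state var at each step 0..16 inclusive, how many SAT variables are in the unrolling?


BMC unrolls to depth k, creating one copy of each state var for steps 0..k.
Step count = 16 + 1 = 17 (steps 0 through 16)
Vars per step = 9
Total = 9 * 17 = 153

153


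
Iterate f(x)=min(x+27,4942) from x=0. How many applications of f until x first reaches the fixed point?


Step 1: x=0, cap=4942, increment=27
Step 2: x grows by 27 each step until capped at 4942; fixed point is x=4942
Step 3: iterations = ceil(4942/27) = 184

184


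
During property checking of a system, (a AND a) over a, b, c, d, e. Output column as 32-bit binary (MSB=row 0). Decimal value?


Formula: (a AND a) over a, b, c, d, e (32 rows)
Evaluate each row (bits = a,b,c,d,e, MSB first):
  row 0 [00000]: (0 AND 0) -> 0
  row 1 [00001]: (0 AND 0) -> 0
  row 2 [00010]: (0 AND 0) -> 0
  row 3 [00011]: (0 AND 0) -> 0
  row 4 [00100]: (0 AND 0) -> 0
  row 5 [00101]: (0 AND 0) -> 0
  row 6 [00110]: (0 AND 0) -> 0
  row 7 [00111]: (0 AND 0) -> 0
  row 8 [01000]: (0 AND 0) -> 0
  row 9 [01001]: (0 AND 0) -> 0
  row 10 [01010]: (0 AND 0) -> 0
  row 11 [01011]: (0 AND 0) -> 0
  row 12 [01100]: (0 AND 0) -> 0
  row 13 [01101]: (0 AND 0) -> 0
  row 14 [01110]: (0 AND 0) -> 0
  row 15 [01111]: (0 AND 0) -> 0
  row 16 [10000]: (1 AND 1) -> 1
  row 17 [10001]: (1 AND 1) -> 1
  row 18 [10010]: (1 AND 1) -> 1
  row 19 [10011]: (1 AND 1) -> 1
  row 20 [10100]: (1 AND 1) -> 1
  row 21 [10101]: (1 AND 1) -> 1
  row 22 [10110]: (1 AND 1) -> 1
  row 23 [10111]: (1 AND 1) -> 1
  row 24 [11000]: (1 AND 1) -> 1
  row 25 [11001]: (1 AND 1) -> 1
  row 26 [11010]: (1 AND 1) -> 1
  row 27 [11011]: (1 AND 1) -> 1
  row 28 [11100]: (1 AND 1) -> 1
  row 29 [11101]: (1 AND 1) -> 1
  row 30 [11110]: (1 AND 1) -> 1
  row 31 [11111]: (1 AND 1) -> 1
Full result column, 4 rows per line (a,b,c fixed per line; d,e runs 00..11 left to right):
  rows 0-3 [a,b,c=000]: 0000  = hex 0
  rows 4-7 [a,b,c=001]: 0000  = hex 0
  rows 8-11 [a,b,c=010]: 0000  = hex 0
  rows 12-15 [a,b,c=011]: 0000  = hex 0
  rows 16-19 [a,b,c=100]: 1111  = hex F
  rows 20-23 [a,b,c=101]: 1111  = hex F
  rows 24-27 [a,b,c=110]: 1111  = hex F
  rows 28-31 [a,b,c=111]: 1111  = hex F
Output column (row 0 .. row 31) = 00000000000000001111111111111111
Output column grouped in 4s = 0000 0000 0000 0000 1111 1111 1111 1111 = 0x0000FFFF
Convert to decimal digit by digit (value = value*16 + digit):
  0 -> 0
  0*16 + 0 = 0
  0*16 + 0 = 0
  0*16 + 0 = 0
  0*16 + 15 (F) = 15
  15*16 + 15 (F) = 255
  255*16 + 15 (F) = 4095
  4095*16 + 15 (F) = 65535
Decimal = 65535

65535


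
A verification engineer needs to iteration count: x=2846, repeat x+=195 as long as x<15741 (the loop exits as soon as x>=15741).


Step 1: x goes from 2846 toward 15741 by 195; the body runs while x<15741, so iterations = ceil((bound-start)/step)
Step 2: Distance=12895
Step 3: ceil(12895/195)=67

67


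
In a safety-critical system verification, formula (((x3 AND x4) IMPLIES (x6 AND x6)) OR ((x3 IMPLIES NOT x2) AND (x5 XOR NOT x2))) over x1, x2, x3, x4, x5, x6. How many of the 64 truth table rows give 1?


Formula: (((x3 AND x4) IMPLIES (x6 AND x6)) OR ((x3 IMPLIES NOT x2) AND (x5 XOR NOT x2))) over 6 vars (64 rows)
Evaluate each row (x1, x2, x3, x4, x5, x6 as bits, MSB first):
  row 0 [000000]: (((0 AND 0) IMPLIES (0 AND 0)) OR ((0 IMPLIES NOT 0) AND (0 XOR NOT 0))) -> 1
  row 1 [000001]: (((0 AND 0) IMPLIES (1 AND 1)) OR ((0 IMPLIES NOT 0) AND (0 XOR NOT 0))) -> 1
  row 2 [000010]: (((0 AND 0) IMPLIES (0 AND 0)) OR ((0 IMPLIES NOT 0) AND (1 XOR NOT 0))) -> 1
  row 3 [000011]: (((0 AND 0) IMPLIES (1 AND 1)) OR ((0 IMPLIES NOT 0) AND (1 XOR NOT 0))) -> 1
  row 4 [000100]: (((0 AND 1) IMPLIES (0 AND 0)) OR ((0 IMPLIES NOT 0) AND (0 XOR NOT 0))) -> 1
  (every remaining row is evaluated the same way; all 64 results are listed next)
Full result column, 8 rows per line (x1,x2,x3 fixed per line; x4,x5,x6 runs 000..111 left to right):
  rows 0-7 [x1,x2,x3=000]: 11111111  (ones: 8)
  rows 8-15 [x1,x2,x3=001]: 11111101  (ones: 7)
  rows 16-23 [x1,x2,x3=010]: 11111111  (ones: 8)
  rows 24-31 [x1,x2,x3=011]: 11110101  (ones: 6)
  rows 32-39 [x1,x2,x3=100]: 11111111  (ones: 8)
  rows 40-47 [x1,x2,x3=101]: 11111101  (ones: 7)
  rows 48-55 [x1,x2,x3=110]: 11111111  (ones: 8)
  rows 56-63 [x1,x2,x3=111]: 11110101  (ones: 6)
Count of 1-rows = 8+7+8+6+8+7+8+6 = 58

58


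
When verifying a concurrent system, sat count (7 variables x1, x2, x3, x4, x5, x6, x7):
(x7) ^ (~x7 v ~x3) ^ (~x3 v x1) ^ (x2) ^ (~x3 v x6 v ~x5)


CNF with 5 clauses over 7 vars (128 assignments).
An assignment satisfies CNF iff every clause has >=1 true literal.
Check each row (bits = x1,x2,x3,x4,x5,x6,x7; clause T/F shown):
  row 0 [0000000]: clauses=FTTFT -> 0
  row 1 [0000001]: clauses=TTTFT -> 0
  row 2 [0000010]: clauses=FTTFT -> 0
  row 3 [0000011]: clauses=TTTFT -> 0
  row 4 [0000100]: clauses=FTTFT -> 0
  (every remaining row is evaluated the same way; all 128 results are listed next)
Full result column, 8 rows per line (x1,x2,x3,x4 fixed per line; x5,x6,x7 runs 000..111 left to right):
  rows 0-7 [x1,x2,x3,x4=0000]: 00000000  (ones: 0)
  rows 8-15 [x1,x2,x3,x4=0001]: 00000000  (ones: 0)
  rows 16-23 [x1,x2,x3,x4=0010]: 00000000  (ones: 0)
  rows 24-31 [x1,x2,x3,x4=0011]: 00000000  (ones: 0)
  rows 32-39 [x1,x2,x3,x4=0100]: 01010101  (ones: 4)
  rows 40-47 [x1,x2,x3,x4=0101]: 01010101  (ones: 4)
  rows 48-55 [x1,x2,x3,x4=0110]: 00000000  (ones: 0)
  rows 56-63 [x1,x2,x3,x4=0111]: 00000000  (ones: 0)
  rows 64-71 [x1,x2,x3,x4=1000]: 00000000  (ones: 0)
  rows 72-79 [x1,x2,x3,x4=1001]: 00000000  (ones: 0)
  rows 80-87 [x1,x2,x3,x4=1010]: 00000000  (ones: 0)
  rows 88-95 [x1,x2,x3,x4=1011]: 00000000  (ones: 0)
  rows 96-103 [x1,x2,x3,x4=1100]: 01010101  (ones: 4)
  rows 104-111 [x1,x2,x3,x4=1101]: 01010101  (ones: 4)
  rows 112-119 [x1,x2,x3,x4=1110]: 00000000  (ones: 0)
  rows 120-127 [x1,x2,x3,x4=1111]: 00000000  (ones: 0)
Satisfying assignments = 0+0+0+0+4+4+0+0+0+0+0+0+4+4+0+0 = 16

16


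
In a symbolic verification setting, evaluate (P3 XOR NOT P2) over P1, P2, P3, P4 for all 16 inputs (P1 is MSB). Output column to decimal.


Formula: (P3 XOR NOT P2) over P1, P2, P3, P4 (16 rows)
Evaluate each row (bits = P1,P2,P3,P4, MSB first):
  row 0 [0000]: (0 XOR NOT 0) -> 1
  row 1 [0001]: (0 XOR NOT 0) -> 1
  row 2 [0010]: (1 XOR NOT 0) -> 0
  row 3 [0011]: (1 XOR NOT 0) -> 0
  row 4 [0100]: (0 XOR NOT 1) -> 0
  row 5 [0101]: (0 XOR NOT 1) -> 0
  row 6 [0110]: (1 XOR NOT 1) -> 1
  row 7 [0111]: (1 XOR NOT 1) -> 1
  row 8 [1000]: (0 XOR NOT 0) -> 1
  row 9 [1001]: (0 XOR NOT 0) -> 1
  row 10 [1010]: (1 XOR NOT 0) -> 0
  row 11 [1011]: (1 XOR NOT 0) -> 0
  row 12 [1100]: (0 XOR NOT 1) -> 0
  row 13 [1101]: (0 XOR NOT 1) -> 0
  row 14 [1110]: (1 XOR NOT 1) -> 1
  row 15 [1111]: (1 XOR NOT 1) -> 1
Full result column, 4 rows per line (P1,P2 fixed per line; P3,P4 runs 00..11 left to right):
  rows 0-3 [P1,P2=00]: 1100  = hex C
  rows 4-7 [P1,P2=01]: 0011  = hex 3
  rows 8-11 [P1,P2=10]: 1100  = hex C
  rows 12-15 [P1,P2=11]: 0011  = hex 3
Output column (row 0 .. row 15) = 1100001111000011
Output column grouped in 4s = 1100 0011 1100 0011 = 0xC3C3
Convert to decimal digit by digit (value = value*16 + digit):
  C -> 12
  12*16 + 3 = 195
  195*16 + 12 (C) = 3132
  3132*16 + 3 = 50115
Decimal = 50115

50115


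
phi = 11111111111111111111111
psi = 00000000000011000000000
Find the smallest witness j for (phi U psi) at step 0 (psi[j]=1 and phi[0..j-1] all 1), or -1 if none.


(phi U psi) at 0: need smallest j with psi[j]=1 and phi[i]=1 for all i in [0,j).
Scan from step 0:
  step 0: phi=1, psi=0 -> continue
  step 1: phi=1, psi=0 -> continue
  step 2: phi=1, psi=0 -> continue
  step 3: phi=1, psi=0 -> continue
  step 12: psi=1 and phi held for [0,12) -> witness found
Witness step = 12

12


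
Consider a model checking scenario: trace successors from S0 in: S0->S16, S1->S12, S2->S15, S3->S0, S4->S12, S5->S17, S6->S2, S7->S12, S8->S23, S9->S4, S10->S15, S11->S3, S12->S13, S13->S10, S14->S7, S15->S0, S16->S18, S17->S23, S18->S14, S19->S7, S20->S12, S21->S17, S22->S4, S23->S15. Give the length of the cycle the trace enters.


Trace from S0 until a state repeats:
  S0 -> S16 -> S18 -> S14 -> S7 -> S12 -> S13 -> S10 -> S15 -> S0
S0 first seen at step 0, revisited at step 9.
Cycle length = 9 - 0 = 9

9


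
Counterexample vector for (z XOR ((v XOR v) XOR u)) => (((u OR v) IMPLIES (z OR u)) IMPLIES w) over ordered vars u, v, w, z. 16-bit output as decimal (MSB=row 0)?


F1 = (z XOR ((v XOR v) XOR u))
F2 = (((u OR v) IMPLIES (z OR u)) IMPLIES w)
Counterexample to F1=>F2 is where F1=1 and F2=0.
Evaluate each row (bits = u,v,w,z, MSB first):
  row 0 [0000]: F1=0 F2=0 -> F1&~F2 -> 0
  row 1 [0001]: F1=1 F2=0 -> F1&~F2 -> 1
  row 2 [0010]: F1=0 F2=1 -> F1&~F2 -> 0
  row 3 [0011]: F1=1 F2=1 -> F1&~F2 -> 0
  row 4 [0100]: F1=0 F2=1 -> F1&~F2 -> 0
  row 5 [0101]: F1=1 F2=0 -> F1&~F2 -> 1
  row 6 [0110]: F1=0 F2=1 -> F1&~F2 -> 0
  row 7 [0111]: F1=1 F2=1 -> F1&~F2 -> 0
  row 8 [1000]: F1=1 F2=0 -> F1&~F2 -> 1
  row 9 [1001]: F1=0 F2=0 -> F1&~F2 -> 0
  row 10 [1010]: F1=1 F2=1 -> F1&~F2 -> 0
  row 11 [1011]: F1=0 F2=1 -> F1&~F2 -> 0
  row 12 [1100]: F1=1 F2=0 -> F1&~F2 -> 1
  row 13 [1101]: F1=0 F2=0 -> F1&~F2 -> 0
  row 14 [1110]: F1=1 F2=1 -> F1&~F2 -> 0
  row 15 [1111]: F1=0 F2=1 -> F1&~F2 -> 0
Full result column, 4 rows per line (u,v fixed per line; w,z runs 00..11 left to right):
  rows 0-3 [u,v=00]: 0100  = hex 4
  rows 4-7 [u,v=01]: 0100  = hex 4
  rows 8-11 [u,v=10]: 1000  = hex 8
  rows 12-15 [u,v=11]: 1000  = hex 8
Counterexample vector (row 0 .. row 15) = 0100010010001000
Output column grouped in 4s = 0100 0100 1000 1000 = 0x4488
Convert to decimal digit by digit (value = value*16 + digit):
  4 -> 4
  4*16 + 4 = 68
  68*16 + 8 = 1096
  1096*16 + 8 = 17544
Decimal = 17544

17544


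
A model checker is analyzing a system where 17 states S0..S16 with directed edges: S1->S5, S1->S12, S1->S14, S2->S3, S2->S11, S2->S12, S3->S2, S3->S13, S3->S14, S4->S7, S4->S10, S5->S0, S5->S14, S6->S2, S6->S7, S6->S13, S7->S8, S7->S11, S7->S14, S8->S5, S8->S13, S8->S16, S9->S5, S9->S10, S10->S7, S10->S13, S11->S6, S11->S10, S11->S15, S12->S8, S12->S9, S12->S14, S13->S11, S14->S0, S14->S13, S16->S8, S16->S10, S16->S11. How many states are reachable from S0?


BFS from S0:
  layer 0: {S0}
Reachable set: {S0}
Count = 1

1


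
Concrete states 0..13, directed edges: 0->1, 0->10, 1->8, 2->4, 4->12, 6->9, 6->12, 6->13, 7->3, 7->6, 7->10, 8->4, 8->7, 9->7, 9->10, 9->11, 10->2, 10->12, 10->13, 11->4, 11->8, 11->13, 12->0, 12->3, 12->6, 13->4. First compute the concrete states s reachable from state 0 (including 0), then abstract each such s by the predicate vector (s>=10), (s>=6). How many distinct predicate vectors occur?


BFS from 0:
Concrete reachable: {0, 1, 2, 3, 4, 6, 7, 8, 9, 10, 11, 12, 13}
Abstract via predicates (s>=10), (s>=6):
  (0,0) <- {0, 1, 2, 3, 4}
  (0,1) <- {6, 7, 8, 9}
  (1,1) <- {10, 11, 12, 13}
Distinct abstract states = 3

3


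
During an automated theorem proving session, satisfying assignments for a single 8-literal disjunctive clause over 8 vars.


Step 1: Total=2^8=256
Step 2: Unsat when all 8 false: 2^0=1
Step 3: Sat=256-1=255

255


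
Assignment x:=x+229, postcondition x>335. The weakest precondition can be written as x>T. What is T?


Formula: wp(x:=E, P) = P[E/x] (substitute E for x in postcondition)
Step 1: Postcondition: x>335
Step 2: Substitute x+229 for x: x+229>335
Step 3: Solve for x: x > 335-229 = 106

106


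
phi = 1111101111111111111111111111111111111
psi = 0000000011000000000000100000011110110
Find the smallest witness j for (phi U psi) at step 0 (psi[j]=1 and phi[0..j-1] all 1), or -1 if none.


(phi U psi) at 0: need smallest j with psi[j]=1 and phi[i]=1 for all i in [0,j).
Scan from step 0:
  step 0: phi=1, psi=0 -> continue
  step 1: phi=1, psi=0 -> continue
  step 2: phi=1, psi=0 -> continue
  step 3: phi=1, psi=0 -> continue
  step 5: phi=0 -> phi-prefix broken from here
  step 8: psi=1 but phi already failed -> not a witness
  step 9: psi=1 but phi already failed -> not a witness
  step 22: psi=1 but phi already failed -> not a witness
  step 29: psi=1 but phi already failed -> not a witness
  step 30: psi=1 but phi already failed -> not a witness
  step 31: psi=1 but phi already failed -> not a witness
  step 32: psi=1 but phi already failed -> not a witness
  step 34: psi=1 but phi already failed -> not a witness
  step 35: psi=1 but phi already failed -> not a witness
  end of trace: no witness -> -1
Witness step = -1

-1


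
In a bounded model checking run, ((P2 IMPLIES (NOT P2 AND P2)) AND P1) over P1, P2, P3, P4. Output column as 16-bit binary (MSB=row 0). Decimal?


Formula: ((P2 IMPLIES (NOT P2 AND P2)) AND P1) over P1, P2, P3, P4 (16 rows)
Evaluate each row (bits = P1,P2,P3,P4, MSB first):
  row 0 [0000]: ((0 IMPLIES (NOT 0 AND 0)) AND 0) -> 0
  row 1 [0001]: ((0 IMPLIES (NOT 0 AND 0)) AND 0) -> 0
  row 2 [0010]: ((0 IMPLIES (NOT 0 AND 0)) AND 0) -> 0
  row 3 [0011]: ((0 IMPLIES (NOT 0 AND 0)) AND 0) -> 0
  row 4 [0100]: ((1 IMPLIES (NOT 1 AND 1)) AND 0) -> 0
  row 5 [0101]: ((1 IMPLIES (NOT 1 AND 1)) AND 0) -> 0
  row 6 [0110]: ((1 IMPLIES (NOT 1 AND 1)) AND 0) -> 0
  row 7 [0111]: ((1 IMPLIES (NOT 1 AND 1)) AND 0) -> 0
  row 8 [1000]: ((0 IMPLIES (NOT 0 AND 0)) AND 1) -> 1
  row 9 [1001]: ((0 IMPLIES (NOT 0 AND 0)) AND 1) -> 1
  row 10 [1010]: ((0 IMPLIES (NOT 0 AND 0)) AND 1) -> 1
  row 11 [1011]: ((0 IMPLIES (NOT 0 AND 0)) AND 1) -> 1
  row 12 [1100]: ((1 IMPLIES (NOT 1 AND 1)) AND 1) -> 0
  row 13 [1101]: ((1 IMPLIES (NOT 1 AND 1)) AND 1) -> 0
  row 14 [1110]: ((1 IMPLIES (NOT 1 AND 1)) AND 1) -> 0
  row 15 [1111]: ((1 IMPLIES (NOT 1 AND 1)) AND 1) -> 0
Full result column, 4 rows per line (P1,P2 fixed per line; P3,P4 runs 00..11 left to right):
  rows 0-3 [P1,P2=00]: 0000  = hex 0
  rows 4-7 [P1,P2=01]: 0000  = hex 0
  rows 8-11 [P1,P2=10]: 1111  = hex F
  rows 12-15 [P1,P2=11]: 0000  = hex 0
Output column (row 0 .. row 15) = 0000000011110000
Output column grouped in 4s = 0000 0000 1111 0000 = 0x00F0
Convert to decimal digit by digit (value = value*16 + digit):
  0 -> 0
  0*16 + 0 = 0
  0*16 + 15 (F) = 15
  15*16 + 0 = 240
Decimal = 240

240


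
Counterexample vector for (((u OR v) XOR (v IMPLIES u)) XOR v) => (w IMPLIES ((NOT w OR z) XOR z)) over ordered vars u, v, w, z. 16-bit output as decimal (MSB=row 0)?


F1 = (((u OR v) XOR (v IMPLIES u)) XOR v)
F2 = (w IMPLIES ((NOT w OR z) XOR z))
Counterexample to F1=>F2 is where F1=1 and F2=0.
Evaluate each row (bits = u,v,w,z, MSB first):
  row 0 [0000]: F1=1 F2=1 -> F1&~F2 -> 0
  row 1 [0001]: F1=1 F2=1 -> F1&~F2 -> 0
  row 2 [0010]: F1=1 F2=0 -> F1&~F2 -> 1
  row 3 [0011]: F1=1 F2=0 -> F1&~F2 -> 1
  row 4 [0100]: F1=0 F2=1 -> F1&~F2 -> 0
  row 5 [0101]: F1=0 F2=1 -> F1&~F2 -> 0
  row 6 [0110]: F1=0 F2=0 -> F1&~F2 -> 0
  row 7 [0111]: F1=0 F2=0 -> F1&~F2 -> 0
  row 8 [1000]: F1=0 F2=1 -> F1&~F2 -> 0
  row 9 [1001]: F1=0 F2=1 -> F1&~F2 -> 0
  row 10 [1010]: F1=0 F2=0 -> F1&~F2 -> 0
  row 11 [1011]: F1=0 F2=0 -> F1&~F2 -> 0
  row 12 [1100]: F1=1 F2=1 -> F1&~F2 -> 0
  row 13 [1101]: F1=1 F2=1 -> F1&~F2 -> 0
  row 14 [1110]: F1=1 F2=0 -> F1&~F2 -> 1
  row 15 [1111]: F1=1 F2=0 -> F1&~F2 -> 1
Full result column, 4 rows per line (u,v fixed per line; w,z runs 00..11 left to right):
  rows 0-3 [u,v=00]: 0011  = hex 3
  rows 4-7 [u,v=01]: 0000  = hex 0
  rows 8-11 [u,v=10]: 0000  = hex 0
  rows 12-15 [u,v=11]: 0011  = hex 3
Counterexample vector (row 0 .. row 15) = 0011000000000011
Output column grouped in 4s = 0011 0000 0000 0011 = 0x3003
Convert to decimal digit by digit (value = value*16 + digit):
  3 -> 3
  3*16 + 0 = 48
  48*16 + 0 = 768
  768*16 + 3 = 12291
Decimal = 12291

12291


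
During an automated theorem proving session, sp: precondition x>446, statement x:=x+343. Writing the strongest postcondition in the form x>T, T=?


Formula: sp(P, x:=E) = exists old_x. (x = E[old_x/x]) AND P[old_x/x] (old_x is the value of x before the assignment; eliminate old_x by solving x = E[old_x/x] for old_x)
Step 1: Precondition P: x>446, i.e. old_x > 446
Step 2: Assignment gives x = old_x + 343, so old_x = x - 343
Step 3: Substitute into P: x - 343 > 446
Step 4: Simplify: x > 446+343 = 789

789
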